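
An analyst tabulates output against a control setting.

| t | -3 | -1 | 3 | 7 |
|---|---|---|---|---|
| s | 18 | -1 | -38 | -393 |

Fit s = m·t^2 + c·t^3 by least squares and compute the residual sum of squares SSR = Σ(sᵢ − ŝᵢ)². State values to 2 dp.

SSR = 3.92

Sums needed: Σt^2·t^2 = 2564, Σt^2·t^3 = 16806, Σt^3·t^3 = 119108.
Moment sums: Σt^2·s = -19438, Σt^3·s = -136310.
Normal equations: [[2564, 16806]; [16806, 119108]]·[m, c]ᵀ = [-19438, -136310]ᵀ.
det = 2564·119108 − 16806² = 22951276.
m = ((-19438)·119108 − 16806·(-136310))/22951276 = -6098861/5737819; c = (2564·(-136310) − 16806·(-19438))/22951276 = -5705953/5737819.
Residuals: 4109760/5737819, -5344911/5737819, -9086642/5737819, 1023201/5737819; SSR = 22494994/5737819.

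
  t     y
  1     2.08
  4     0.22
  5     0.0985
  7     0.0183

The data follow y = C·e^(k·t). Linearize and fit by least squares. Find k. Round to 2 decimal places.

Let Y = ln y. Fitting Y = k·t + ln C by least squares:
Σt = 17.0000, Σ(t)² = 91.0000, Σln y = -7.1003, Σt·ln y = -44.9186.
Equations: 91.0000·k + 17.0000·ln C = -44.9186;  17.0000·k + 4·ln C = -7.1003.
Slope k = (n·Σt·ln y − Σt·Σln y)/(n·Σ(t)² − (Σt)²) = (4·-44.9186 − 17.0000·-7.1003)/75.0000 = -0.78626; ln C = (Σln y − k·Σt)/n = 1.56651.

k = -0.79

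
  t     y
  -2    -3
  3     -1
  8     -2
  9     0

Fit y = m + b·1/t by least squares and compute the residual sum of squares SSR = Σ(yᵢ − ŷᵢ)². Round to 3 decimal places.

MᵀM·[m, b]ᵀ = Mᵀy reads: 4·m + (5/72)·b = -6;  (5/72)·m + (2017/5184)·b = 11/12.
Determinant 4·(2017/5184) − (5/72)² = 2681/1728.
m = ((-6)·(2017/5184) − (5/72)·(11/12))/(2681/1728) = -592/383; b = (4·(11/12) − (5/72)·(-6))/(2681/1728) = 1008/383.
Residuals: -53/383, -127/383, -300/383, 480/383; SSR = 886/383.

SSR = 2.313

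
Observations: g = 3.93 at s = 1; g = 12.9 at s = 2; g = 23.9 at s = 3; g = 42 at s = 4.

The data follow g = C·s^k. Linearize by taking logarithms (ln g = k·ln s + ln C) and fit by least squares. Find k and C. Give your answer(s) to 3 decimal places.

Linearized form: ln g = k·ln s + ln C. From the 4 transformed points,
AᵀA = [[3.6092, 3.1781]; [3.1781, 4]], rhs = [10.4409, 10.8374]ᵀ  (here Σln s = 3.1781, Σ(ln s)² = 3.6092, Σln g = 10.8374, Σln s·ln g = 10.4409).
Solving (det = 4.3368): k = 1.68827, ln C = 1.36800, so C = exp(1.36800) = 3.92749.

k = 1.688, C = 3.927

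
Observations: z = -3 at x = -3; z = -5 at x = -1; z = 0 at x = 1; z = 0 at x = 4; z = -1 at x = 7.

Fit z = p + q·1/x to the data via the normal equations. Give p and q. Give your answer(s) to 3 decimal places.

p = -1.832, q = 2.719

Entries of AᵀA: Σ1 = 5, Σ1/x = 5/84, Σ1/x·1/x = 15481/7056.
Moment sums: Σz = -9, Σ1/x·z = 41/7.
AᵀA·[p, q]ᵀ = Aᵀz becomes [[5, 5/84]; [5/84, 15481/7056]]·[p, q]ᵀ = [-9, 41/7]ᵀ.
Determinant 5·(15481/7056) − (5/84)² = 19345/1764.
p = ((-9)·(15481/7056) − (5/84)·(41/7))/(19345/1764) = -141789/77380; q = (5·(41/7) − (5/84)·(-9))/(19345/1764) = 10521/3869.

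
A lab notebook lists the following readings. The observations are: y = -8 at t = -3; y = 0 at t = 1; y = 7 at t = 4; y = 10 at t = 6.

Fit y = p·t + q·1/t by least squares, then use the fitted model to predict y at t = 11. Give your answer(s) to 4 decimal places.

ŷ = 20.6204

Entries of MᵀM: Σt·t = 62, Σt·1/t = 4, Σ1/t·1/t = 173/144.
Right-hand side: Σt·y = 112, Σ1/t·y = 73/12.
So MᵀM·[p, q]ᵀ = Mᵀy: [[62, 4]; [4, 173/144]]·[p, q]ᵀ = [112, 73/12]ᵀ.
Eliminating q: (173/144)·(row 1) − 4·(row 2) gives (4211/72)·p = (173/144)·112 − 4·(73/12) = 992/9, so p = 7936/4211.
Then q = ((73/12) − 4·(7936/4211))/(173/144) = -5100/4211.
At t = 11: ŷ = (7936/4211)·(11) + (-5100/4211)·(1/11) = 955156/46321.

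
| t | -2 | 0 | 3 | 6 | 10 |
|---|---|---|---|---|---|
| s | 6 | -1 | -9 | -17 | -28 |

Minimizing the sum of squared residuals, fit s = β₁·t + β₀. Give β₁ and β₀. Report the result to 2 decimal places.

β₁ = -2.79, β₀ = -0.32

With design matrix M, MᵀM = [[149, 17]; [17, 5]] and Mᵀs = [-421, -49]ᵀ.
Δ = 149·5 − 17² = 456.
β₁ = ((-421)·5 − 17·(-49))/456 = -53/19; β₀ = (149·(-49) − 17·(-421))/456 = -6/19.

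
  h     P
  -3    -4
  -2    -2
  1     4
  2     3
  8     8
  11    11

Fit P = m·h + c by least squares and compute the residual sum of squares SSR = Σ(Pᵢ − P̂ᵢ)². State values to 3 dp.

SSR = 9.498

Forming MᵀM = [[203, 17]; [17, 6]] and MᵀP = [211, 20]ᵀ gives MᵀM·[m, c]ᵀ = MᵀP.
Δ = 203·6 − 17² = 929.
m = (211·6 − 17·20)/929 = 926/929; c = (203·20 − 17·211)/929 = 473/929.
Residuals: -1411/929, -479/929, 2317/929, 462/929, -449/929, -440/929; SSR = 8824/929.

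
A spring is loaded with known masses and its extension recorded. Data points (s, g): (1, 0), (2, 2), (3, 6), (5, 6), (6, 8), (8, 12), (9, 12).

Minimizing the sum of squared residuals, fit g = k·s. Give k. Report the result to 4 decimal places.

From the data, Σs·s = 220.
For Mᵀg: Σs·g = 304.
MᵀM·[k]ᵀ = Mᵀg becomes [[220]]·[k]ᵀ = [304]ᵀ.
k = 304/220 = 1.38182.

k = 1.3818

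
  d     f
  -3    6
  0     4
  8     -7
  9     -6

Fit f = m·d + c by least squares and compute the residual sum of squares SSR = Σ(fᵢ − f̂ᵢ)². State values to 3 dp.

SSR = 3.262

Normal-equation sums: Σd·d = 154, Σd = 14, Σ1 = 4.
Moment sums: Σd·f = -128, Σf = -3.
Normal equations: [[154, 14]; [14, 4]]·[m, c]ᵀ = [-128, -3]ᵀ.
Determinant 154·4 − 14² = 420.
m = ((-128)·4 − 14·(-3))/420 = -47/42; c = (154·(-3) − 14·(-128))/420 = 19/6.
Residuals: -11/21, 5/6, -17/14, 19/21; SSR = 137/42.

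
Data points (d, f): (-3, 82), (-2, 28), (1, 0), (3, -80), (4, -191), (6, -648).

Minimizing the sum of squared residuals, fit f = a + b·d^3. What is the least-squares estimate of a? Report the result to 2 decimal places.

Forming AᵀA = [[6, 273]; [273, 52275]] and Aᵀf = [-809, -156790]ᵀ gives AᵀA·[a, b]ᵀ = Aᵀf.
Eliminating b: 52275·(row 1) − 273·(row 2) gives 239121·a = 52275·(-809) − 273·(-156790) = 513195, so a = 171065/79707.
Then b = ((-156790) − 273·(171065/79707))/52275 = -79987/26569.

a = 2.15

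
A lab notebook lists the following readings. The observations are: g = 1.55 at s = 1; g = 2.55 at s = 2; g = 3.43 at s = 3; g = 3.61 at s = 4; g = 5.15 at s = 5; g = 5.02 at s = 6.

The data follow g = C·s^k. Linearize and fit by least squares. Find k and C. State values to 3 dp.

Let Y = ln g. Fitting Y = k·ln s + ln C by least squares:
Σln s = 6.5793, Σ(ln s)² = 9.4099, Σln g = 7.1430, Σln s·ln g = 9.3113.
Normal system: [[9.4099, 6.5793]; [6.5793, 6]]·[k, ln C]ᵀ = [9.3113, 7.1430]ᵀ.
Slope k = (n·Σln s·ln g − Σln s·Σln g)/(n·Σ(ln s)² − (Σln s)²) = (6·9.3113 − 6.5793·7.1430)/13.1729 = 0.67350; ln C = (Σln g − k·Σln s)/n = 0.45199, so C = exp(0.45199) = 1.57144.

k = 0.673, C = 1.571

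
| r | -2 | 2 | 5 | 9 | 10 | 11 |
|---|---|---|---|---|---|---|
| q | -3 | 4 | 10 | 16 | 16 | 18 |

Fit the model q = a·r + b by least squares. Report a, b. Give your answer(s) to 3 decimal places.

a = 1.606, b = 0.796

The normal system AᵀA·[a, b]ᵀ = Aᵀq is [[335, 35]; [35, 6]]·[a, b]ᵀ = [566, 61]ᵀ.
Δ = 335·6 − 35² = 785.
a = (566·6 − 35·61)/785 = 1261/785; b = (335·61 − 35·566)/785 = 125/157.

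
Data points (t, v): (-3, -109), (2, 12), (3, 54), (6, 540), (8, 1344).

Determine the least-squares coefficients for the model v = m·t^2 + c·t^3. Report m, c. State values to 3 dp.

m = -3.047, c = 3.006

AᵀA·[m, c]ᵀ = Aᵀv reads: 5570·m + 40576·c = 105009;  40576·m + 310322·c = 809265.
(Σt^2·t^2 = 5570, Σt^2·t^3 = 40576, Σt^3·t^3 = 310322, Σt^2·v = 105009, Σt^3·v = 809265.)
Δ = 5570·310322 − 40576² = 82081764.
m = (105009·310322 − 40576·809265)/82081764 = -13896319/4560098; c = (5570·809265 − 40576·105009)/82081764 = 13708937/4560098.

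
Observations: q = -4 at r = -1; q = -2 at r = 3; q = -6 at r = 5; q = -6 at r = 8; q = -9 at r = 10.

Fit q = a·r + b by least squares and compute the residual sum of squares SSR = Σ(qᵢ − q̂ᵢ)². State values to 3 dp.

SSR = 10.646

XᵀX·[a, b]ᵀ = Xᵀq reads: 199·a + 25·b = -170;  25·a + 5·b = -27.
Δ = 199·5 − 25² = 370.
a = ((-170)·5 − 25·(-27))/370 = -35/74; b = (199·(-27) − 25·(-170))/370 = -1123/370.
Residuals: -266/185, 454/185, -3/5, 303/370, -457/370; SSR = 3939/370.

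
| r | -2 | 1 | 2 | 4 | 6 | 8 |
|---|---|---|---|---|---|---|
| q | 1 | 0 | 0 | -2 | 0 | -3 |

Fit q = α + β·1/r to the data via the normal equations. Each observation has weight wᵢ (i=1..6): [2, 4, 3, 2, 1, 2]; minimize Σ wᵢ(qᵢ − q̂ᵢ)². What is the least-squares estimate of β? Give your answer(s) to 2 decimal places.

β = 0.10

Normal-equation sums: Σwᵢ·1 = 14, Σwᵢ·1/r = 65/12, Σwᵢ·1/r·1/r = 1565/288.
And Σwᵢ·q = -8, Σwᵢ·1/r·q = -11/4.
Δ = 14·(1565/288) − (65/12)² = 3365/72.
α = ((-8)·(1565/288) − (65/12)·(-11/4))/(3365/72) = -823/1346; β = (14·(-11/4) − (65/12)·(-8))/(3365/72) = 348/3365.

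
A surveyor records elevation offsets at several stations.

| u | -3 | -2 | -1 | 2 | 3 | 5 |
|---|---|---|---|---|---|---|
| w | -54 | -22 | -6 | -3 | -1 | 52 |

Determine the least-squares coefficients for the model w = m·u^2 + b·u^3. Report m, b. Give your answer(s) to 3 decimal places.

m = -3.040, b = 1.022

The normal system AᵀA·[m, b]ᵀ = Aᵀw is [[820, 3124]; [3124, 17212]]·[m, b]ᵀ = [699, 8089]ᵀ.
det = 820·17212 − 3124² = 4354464.
m = (699·17212 − 3124·8089)/4354464 = -413714/136077; b = (820·8089 − 3124·699)/4354464 = 556163/544308.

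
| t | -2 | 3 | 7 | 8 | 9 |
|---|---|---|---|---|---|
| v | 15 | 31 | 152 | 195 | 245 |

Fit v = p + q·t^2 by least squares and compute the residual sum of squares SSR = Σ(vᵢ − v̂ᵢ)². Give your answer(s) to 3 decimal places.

Forming XᵀX = [[5, 207]; [207, 13155]] and Xᵀv = [638, 40112]ᵀ gives XᵀX·[p, q]ᵀ = Xᵀv.
Eliminating q: 13155·(row 1) − 207·(row 2) gives 22926·p = 13155·638 − 207·40112 = 89706, so p = 14951/3821.
Then q = (40112 − 207·(14951/3821))/13155 = 34247/11463.
Residuals: -9896/11463, 759/3821, 19420/11463, -1376/11463, -3475/3821; SSR = 51542/11463.

SSR = 4.496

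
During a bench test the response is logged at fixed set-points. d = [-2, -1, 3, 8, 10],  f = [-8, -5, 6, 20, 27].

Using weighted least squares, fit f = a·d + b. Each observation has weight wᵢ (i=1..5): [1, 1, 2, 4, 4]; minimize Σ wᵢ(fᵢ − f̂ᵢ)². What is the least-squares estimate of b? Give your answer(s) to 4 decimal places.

b = -2.4978

AᵀWA·[a, b]ᵀ = AᵀWf reads: 679·a + 75·b = 1777;  75·a + 12·b = 187.
(Σwᵢ·d·d = 679, Σwᵢ·d = 75, Σwᵢ·1 = 12, Σwᵢ·d·f = 1777, Σwᵢ·f = 187.)
Eliminating b: 12·(row 1) − 75·(row 2) gives 2523·a = 12·1777 − 75·187 = 7299, so a = 2433/841.
Then b = (187 − 75·(2433/841))/12 = -6302/2523.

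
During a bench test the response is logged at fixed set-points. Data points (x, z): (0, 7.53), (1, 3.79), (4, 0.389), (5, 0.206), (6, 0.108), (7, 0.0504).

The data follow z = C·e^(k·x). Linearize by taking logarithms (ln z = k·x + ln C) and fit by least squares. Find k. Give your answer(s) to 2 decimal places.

k = -0.72

With ln zᵢ as the transformed response and xᵢ as the regressor:
AᵀA = [[127.0000, 23.0000]; [23.0000, 6]], rhs = [-44.6118, -4.3862]ᵀ  (here Σx = 23.0000, Σ(x)² = 127.0000, Σln z = -4.3862, Σx·ln z = -44.6118).
Slope k = (n·Σx·ln z − Σx·Σln z)/(n·Σ(x)² − (Σx)²) = (6·-44.6118 − 23.0000·-4.3862)/233.0000 = -0.71583; ln C = (Σln z − k·Σx)/n = 2.01299.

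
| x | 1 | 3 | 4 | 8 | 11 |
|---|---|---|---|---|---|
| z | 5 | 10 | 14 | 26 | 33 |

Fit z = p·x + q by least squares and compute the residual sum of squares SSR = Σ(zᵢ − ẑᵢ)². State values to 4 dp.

The normal system MᵀM·[p, q]ᵀ = Mᵀz is [[211, 27]; [27, 5]]·[p, q]ᵀ = [662, 88]ᵀ.
Δ = 211·5 − 27² = 326.
p = (662·5 − 27·88)/326 = 467/163; q = (211·88 − 27·662)/326 = 347/163.
Residuals: 1/163, -118/163, 67/163, 155/163, -105/163; SSR = 328/163.

SSR = 2.0123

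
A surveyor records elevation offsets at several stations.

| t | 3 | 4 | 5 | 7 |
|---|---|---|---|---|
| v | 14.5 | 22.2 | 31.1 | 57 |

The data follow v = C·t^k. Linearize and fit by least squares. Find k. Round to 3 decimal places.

Linearized form: ln v = k·ln t + ln C. From the 4 transformed points,
XᵀX = [[9.5056, 6.0403]; [6.0403, 4]], rhs = [20.6349, 13.2545]ᵀ  (here Σln t = 6.0403, Σ(ln t)² = 9.5056, Σln v = 13.2545, Σln t·ln v = 20.6349).
Slope k = (n·Σln t·ln v − Σln t·Σln v)/(n·Σ(ln t)² − (Σln t)²) = (4·20.6349 − 6.0403·13.2545)/1.5378 = 1.61203; ln C = (Σln v − k·Σln t)/n = 0.87936.

k = 1.612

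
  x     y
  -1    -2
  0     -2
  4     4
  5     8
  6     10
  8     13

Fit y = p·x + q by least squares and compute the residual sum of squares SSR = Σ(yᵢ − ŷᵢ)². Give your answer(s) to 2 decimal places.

Normal-equation sums: Σx·x = 142, Σx = 22, Σ1 = 6.
Moment sums: Σx·y = 222, Σy = 31.
AᵀA·[p, q]ᵀ = Aᵀy becomes [[142, 22]; [22, 6]]·[p, q]ᵀ = [222, 31]ᵀ.
Determinant 142·6 − 22² = 368.
p = (222·6 − 22·31)/368 = 325/184; q = (142·31 − 22·222)/368 = -241/184.
Residuals: 99/92, -127/184, -323/184, 11/23, 131/184, 33/184; SSR = 1009/184.

SSR = 5.48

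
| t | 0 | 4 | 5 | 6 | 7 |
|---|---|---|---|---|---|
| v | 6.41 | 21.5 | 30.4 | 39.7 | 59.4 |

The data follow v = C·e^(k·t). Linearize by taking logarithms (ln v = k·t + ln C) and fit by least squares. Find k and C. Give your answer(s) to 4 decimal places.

With ln vᵢ as the transformed response and tᵢ as the regressor:
Over the data: Σt = 22.0000, Σ(t)² = 126.0000, Σln v = 16.1060, Σt·ln v = 80.0226.
Normal system: [[126.0000, 22.0000]; [22.0000, 5]]·[k, ln C]ᵀ = [80.0226, 16.1060]ᵀ.
Solving (det = 146.0000): k = 0.31357, ln C = 1.84150, so C = exp(1.84150) = 6.30599.

k = 0.3136, C = 6.3060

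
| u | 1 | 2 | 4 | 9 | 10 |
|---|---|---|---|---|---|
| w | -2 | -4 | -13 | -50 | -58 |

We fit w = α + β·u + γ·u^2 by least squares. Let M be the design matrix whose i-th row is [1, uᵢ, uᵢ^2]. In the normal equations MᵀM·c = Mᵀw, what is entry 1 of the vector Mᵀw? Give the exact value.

Entry 1 ↔ basis 1, so (Mᵀw)_{1} = Σᵢ wᵢ = (1)·(-2) + (1)·(-4) + (1)·(-13) + (1)·(-50) + (1)·(-58) = -127.

-127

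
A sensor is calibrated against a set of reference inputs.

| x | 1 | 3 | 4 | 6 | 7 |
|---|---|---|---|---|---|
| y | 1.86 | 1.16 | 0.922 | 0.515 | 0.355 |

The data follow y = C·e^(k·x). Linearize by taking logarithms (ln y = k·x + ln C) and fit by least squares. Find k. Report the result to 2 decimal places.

k = -0.27

Taking logs, ln y = k·x + ln C, so regress ln y on x.
Σx = 21.0000, Σ(x)² = 111.0000, Σln y = -1.0114, Σx·ln y = -10.4900.
Equations: 111.0000·k + 21.0000·ln C = -10.4900;  21.0000·k + 5·ln C = -1.0114.
Solving (det = 114.0000): k = -0.27377, ln C = 0.94755.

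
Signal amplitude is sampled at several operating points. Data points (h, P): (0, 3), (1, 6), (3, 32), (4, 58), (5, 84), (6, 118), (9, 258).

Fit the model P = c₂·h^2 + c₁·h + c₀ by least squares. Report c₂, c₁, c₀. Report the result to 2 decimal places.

Compute the Gram sums: Σh^2·h^2 = 8820, Σh^2·h = 1162, Σh^2 = 168, Σh·h = 168, Σh = 28, Σ1 = 7.
Right-hand side: Σh^2·P = 28468, Σh·P = 3784, ΣP = 559.
XᵀX·[c₂, c₁, c₀]ᵀ = XᵀP becomes [[8820, 1162, 168]; [1162, 168, 28]; [168, 28, 7]]·[c₂, c₁, c₀]ᵀ = [28468, 3784, 559]ᵀ.
Inverting the 3×3 Gram matrix, [c₂, c₁, c₀]ᵀ = [274/91, 118/91, 219/91]ᵀ.

c₂ = 3.01, c₁ = 1.30, c₀ = 2.41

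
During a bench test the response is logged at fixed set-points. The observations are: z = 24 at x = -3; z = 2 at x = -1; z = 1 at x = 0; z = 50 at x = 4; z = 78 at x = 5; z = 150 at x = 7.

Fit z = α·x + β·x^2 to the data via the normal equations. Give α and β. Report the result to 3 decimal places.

α = 0.822, β = 2.944

Normal-equation sums: Σx·x = 100, Σx·x^2 = 504, Σx^2·x^2 = 3364.
Right-hand side: Σx·z = 1566, Σx^2·z = 10318.
AᵀA·[α, β]ᵀ = Aᵀz becomes [[100, 504]; [504, 3364]]·[α, β]ᵀ = [1566, 10318]ᵀ.
det = 100·3364 − 504² = 82384.
α = (1566·3364 − 504·10318)/82384 = 8469/10298; β = (100·10318 − 504·1566)/82384 = 30317/10298.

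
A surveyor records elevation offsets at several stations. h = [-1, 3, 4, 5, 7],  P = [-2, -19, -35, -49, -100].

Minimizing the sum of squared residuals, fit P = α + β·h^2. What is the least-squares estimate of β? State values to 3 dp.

β = -2.022

With design matrix A, AᵀA = [[5, 100]; [100, 3364]] and AᵀP = [-205, -6858]ᵀ.
Eliminating β: 3364·(row 1) − 100·(row 2) gives 6820·α = 3364·(-205) − 100·(-6858) = -3820, so α = -191/341.
Then β = ((-6858) − 100·(-191/341))/3364 = -1379/682.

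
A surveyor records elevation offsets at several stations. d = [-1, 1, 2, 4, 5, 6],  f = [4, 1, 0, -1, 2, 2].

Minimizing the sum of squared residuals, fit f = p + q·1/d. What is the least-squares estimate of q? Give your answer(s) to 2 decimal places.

Normal-equation sums: Σ1 = 6, Σ1/d = 67/60, Σ1/d·1/d = 8569/3600.
And Σf = 8, Σ1/d·f = -151/60.
So AᵀA·[p, q]ᵀ = Aᵀf: [[6, 67/60]; [67/60, 8569/3600]]·[p, q]ᵀ = [8, -151/60]ᵀ.
Determinant 6·(8569/3600) − (67/60)² = 1877/144.
p = (8·(8569/3600) − (67/60)·(-151/60))/(1877/144) = 78669/46925; q = (6·(-151/60) − (67/60)·8)/(1877/144) = -17304/9385.

q = -1.84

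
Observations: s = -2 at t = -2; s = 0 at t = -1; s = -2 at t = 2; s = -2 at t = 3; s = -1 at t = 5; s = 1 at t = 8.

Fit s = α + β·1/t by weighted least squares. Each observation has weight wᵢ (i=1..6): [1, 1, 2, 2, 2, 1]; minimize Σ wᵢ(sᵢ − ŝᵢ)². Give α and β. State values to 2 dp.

α = -1.15, β = -0.88

Compute the Gram sums: Σwᵢ·1 = 9, Σwᵢ·1/t = 83/120, Σwᵢ·1/t·1/t = 29777/14400.
And Σwᵢ·s = -11, Σwᵢ·1/t·s = -313/120.
Normal equations: [[9, 83/120]; [83/120, 29777/14400]]·[α, β]ᵀ = [-11, -313/120]ᵀ.
Determinant 9·(29777/14400) − (83/120)² = 16319/900.
α = ((-11)·(29777/14400) − (83/120)·(-313/120))/(16319/900) = -18848/16319; β = (9·(-313/120) − (83/120)·(-11))/(16319/900) = -14280/16319.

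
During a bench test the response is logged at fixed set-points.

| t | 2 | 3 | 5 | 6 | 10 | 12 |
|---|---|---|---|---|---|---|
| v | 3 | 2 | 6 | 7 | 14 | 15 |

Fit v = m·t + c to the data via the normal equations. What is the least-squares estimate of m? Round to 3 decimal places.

The normal equations are: 318·m + 38·c = 404;  38·m + 6·c = 47.
Determinant 318·6 − 38² = 464.
m = (404·6 − 38·47)/464 = 11/8; c = (318·47 − 38·404)/464 = -7/8.

m = 1.375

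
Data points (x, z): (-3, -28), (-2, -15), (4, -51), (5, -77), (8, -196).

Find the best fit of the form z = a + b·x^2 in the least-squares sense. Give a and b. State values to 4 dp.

a = -1.8969, b = -3.0298

Sums needed: Σ1 = 5, Σx^2 = 118, Σx^2·x^2 = 5074.
Right-hand side: Σz = -367, Σx^2·z = -15597.
Normal equations: [[5, 118]; [118, 5074]]·[a, b]ᵀ = [-367, -15597]ᵀ.
det = 5·5074 − 118² = 11446.
a = ((-367)·5074 − 118·(-15597))/11446 = -184/97; b = (5·(-15597) − 118·(-367))/11446 = -34679/11446.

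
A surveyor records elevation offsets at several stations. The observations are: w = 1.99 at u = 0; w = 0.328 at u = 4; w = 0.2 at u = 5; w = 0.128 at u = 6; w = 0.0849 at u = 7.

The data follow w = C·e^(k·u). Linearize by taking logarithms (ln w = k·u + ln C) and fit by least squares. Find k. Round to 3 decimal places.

Linearized form: ln w = k·u + ln C. From the 5 transformed points,
Σu = 22.0000, Σ(u)² = 126.0000, Σln w = -6.5581, Σu·ln w = -42.1045.
Normal system: [[126.0000, 22.0000]; [22.0000, 5]]·[k, ln C]ᵀ = [-42.1045, -6.5581]ᵀ.
Δ = 126.0000·5 − (22.0000)² = 146.0000; k = (-42.1045·5 − 22.0000·-6.5581)/146.0000 = -0.45373, ln C = (126.0000·-6.5581 − 22.0000·-42.1045)/146.0000 = 0.68482.

k = -0.454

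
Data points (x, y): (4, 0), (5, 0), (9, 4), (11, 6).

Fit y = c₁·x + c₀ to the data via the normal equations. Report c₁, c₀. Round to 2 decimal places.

c₁ = 0.90, c₀ = -4.03

Entries of AᵀA: Σx·x = 243, Σx = 29, Σ1 = 4.
And Σx·y = 102, Σy = 10.
So AᵀA·[c₁, c₀]ᵀ = Aᵀy: [[243, 29]; [29, 4]]·[c₁, c₀]ᵀ = [102, 10]ᵀ.
Eliminating c₀: 4·(row 1) − 29·(row 2) gives 131·c₁ = 4·102 − 29·10 = 118, so c₁ = 118/131.
Then c₀ = (10 − 29·(118/131))/4 = -528/131.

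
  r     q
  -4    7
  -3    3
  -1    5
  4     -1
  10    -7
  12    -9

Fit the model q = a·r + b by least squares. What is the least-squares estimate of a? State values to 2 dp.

a = -0.94

Entries of XᵀX: Σr·r = 286, Σr = 18, Σ1 = 6.
For Xᵀq: Σr·q = -224, Σq = -2.
Δ = 286·6 − 18² = 1392.
a = ((-224)·6 − 18·(-2))/1392 = -109/116; b = (286·(-2) − 18·(-224))/1392 = 865/348.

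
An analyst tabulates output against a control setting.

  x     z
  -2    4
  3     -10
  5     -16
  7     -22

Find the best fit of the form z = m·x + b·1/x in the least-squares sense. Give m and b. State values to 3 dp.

Forming AᵀA = [[87, 4]; [4, 18589/44100]] and Aᵀz = [-272, -1226/105]ᵀ gives AᵀA·[m, b]ᵀ = Aᵀz.
Eliminating b: (18589/44100)·(row 1) − 4·(row 2) gives (303881/14700)·m = (18589/44100)·(-272) − 4·(-1226/105) = -749132/11025, so m = -2996528/911643.
Then b = ((-1226/105) − 4·(-2996528/911643))/(18589/44100) = 1060920/303881.

m = -3.287, b = 3.491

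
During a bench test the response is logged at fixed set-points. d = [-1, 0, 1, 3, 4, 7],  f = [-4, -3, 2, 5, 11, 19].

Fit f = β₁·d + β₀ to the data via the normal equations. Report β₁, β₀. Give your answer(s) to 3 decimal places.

With design matrix M, MᵀM = [[76, 14]; [14, 6]] and Mᵀf = [198, 30]ᵀ.
Δ = 76·6 − 14² = 260.
β₁ = (198·6 − 14·30)/260 = 192/65; β₀ = (76·30 − 14·198)/260 = -123/65.

β₁ = 2.954, β₀ = -1.892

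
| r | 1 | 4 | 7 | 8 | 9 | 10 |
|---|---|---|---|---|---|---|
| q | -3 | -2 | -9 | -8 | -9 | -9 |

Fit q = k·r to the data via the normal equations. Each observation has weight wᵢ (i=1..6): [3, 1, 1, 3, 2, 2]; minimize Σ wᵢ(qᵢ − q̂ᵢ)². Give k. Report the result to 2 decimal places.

k = -0.99

The normal system MᵀWM·[k]ᵀ = MᵀWq is [[622]]·[k]ᵀ = [-614]ᵀ.
k = (-614)/622 = -0.987138.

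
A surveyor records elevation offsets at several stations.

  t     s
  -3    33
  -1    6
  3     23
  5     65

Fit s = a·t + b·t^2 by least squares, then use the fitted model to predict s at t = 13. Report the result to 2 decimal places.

Normal-equation sums: Σt·t = 44, Σt·t^2 = 124, Σt^2·t^2 = 788.
And Σt·s = 289, Σt^2·s = 2135.
AᵀA·[a, b]ᵀ = Aᵀs becomes [[44, 124]; [124, 788]]·[a, b]ᵀ = [289, 2135]ᵀ.
det = 44·788 − 124² = 19296.
a = (289·788 − 124·2135)/19296 = -257/134; b = (44·2135 − 124·289)/19296 = 807/268.
At t = 13: ŝ = (-257/134)·(13) + (807/268)·(169) = 129701/268.

ŝ = 483.96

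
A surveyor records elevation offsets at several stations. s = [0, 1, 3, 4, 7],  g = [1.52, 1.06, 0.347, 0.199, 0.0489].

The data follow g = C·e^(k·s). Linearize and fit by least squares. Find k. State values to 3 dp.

Let Y = ln g. Fitting Y = k·s + ln C by least squares:
XᵀX = [[75.0000, 15.0000]; [15.0000, 5]], rhs = [-30.7007, -5.2139]ᵀ  (here Σs = 15.0000, Σ(s)² = 75.0000, Σln g = -5.2139, Σs·ln g = -30.7007).
Slope k = (n·Σs·ln g − Σs·Σln g)/(n·Σ(s)² − (Σs)²) = (5·-30.7007 − 15.0000·-5.2139)/150.0000 = -0.50197; ln C = (Σln g − k·Σs)/n = 0.46313.

k = -0.502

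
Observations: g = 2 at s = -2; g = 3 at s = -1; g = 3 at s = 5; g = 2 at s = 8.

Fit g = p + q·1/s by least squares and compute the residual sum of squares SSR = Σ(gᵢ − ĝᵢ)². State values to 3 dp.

From the data, Σ1 = 4, Σ1/s = -47/40, Σ1/s·1/s = 2089/1600.
For Aᵀg: Σg = 10, Σ1/s·g = -63/20.
Eliminating q: (2089/1600)·(row 1) − (-47/40)·(row 2) gives (6147/1600)·p = (2089/1600)·10 − (-47/40)·(-63/20) = 1871/200, so p = 14968/6147.
Then q = ((-63/20) − (-47/40)·(14968/6147))/(2089/1600) = -1360/6147.
Residuals: -1118/2049, 2113/6147, 3745/6147, -2504/6147; SSR = 5858/6147.

SSR = 0.953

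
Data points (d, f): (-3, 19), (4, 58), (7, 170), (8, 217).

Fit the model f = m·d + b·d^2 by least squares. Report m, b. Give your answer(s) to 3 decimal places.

m = 2.669, b = 3.064

MᵀM·[m, b]ᵀ = Mᵀf reads: 138·m + 892·b = 3101;  892·m + 6834·b = 23317.
(Σd·d = 138, Σd·d^2 = 892, Σd^2·d^2 = 6834, Σd·f = 3101, Σd^2·f = 23317.)
Eliminating b: 6834·(row 1) − 892·(row 2) gives 147428·m = 6834·3101 − 892·23317 = 393470, so m = 196735/73714.
Then b = (23317 − 892·(196735/73714))/6834 = 225827/73714.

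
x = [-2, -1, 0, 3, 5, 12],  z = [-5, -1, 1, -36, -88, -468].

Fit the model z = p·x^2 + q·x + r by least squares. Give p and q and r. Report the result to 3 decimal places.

Normal-equation sums: Σx^2·x^2 = 21459, Σx^2·x = 1871, Σx^2 = 183, Σx·x = 183, Σx = 17, Σ1 = 6.
Right-hand side: Σx^2·z = -69937, Σx·z = -6153, Σz = -597.
So AᵀA·[p, q, r]ᵀ = Aᵀz: [[21459, 1871, 183]; [1871, 183, 17]; [183, 17, 6]]·[p, q, r]ᵀ = [-69937, -6153, -597]ᵀ.
Solving the 3×3 system (Gaussian elimination) gives p = -1410821/467340, q = -87467/31156, r = 123529/233670.

p = -3.019, q = -2.807, r = 0.529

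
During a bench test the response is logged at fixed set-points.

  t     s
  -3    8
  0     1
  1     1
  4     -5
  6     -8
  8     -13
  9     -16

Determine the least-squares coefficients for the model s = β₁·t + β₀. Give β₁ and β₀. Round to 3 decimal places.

Compute the Gram sums: Σt·t = 207, Σt = 25, Σ1 = 7.
For Mᵀs: Σt·s = -339, Σs = -32.
Normal equations: [[207, 25]; [25, 7]]·[β₁, β₀]ᵀ = [-339, -32]ᵀ.
Δ = 207·7 − 25² = 824.
β₁ = ((-339)·7 − 25·(-32))/824 = -1573/824; β₀ = (207·(-32) − 25·(-339))/824 = 1851/824.

β₁ = -1.909, β₀ = 2.246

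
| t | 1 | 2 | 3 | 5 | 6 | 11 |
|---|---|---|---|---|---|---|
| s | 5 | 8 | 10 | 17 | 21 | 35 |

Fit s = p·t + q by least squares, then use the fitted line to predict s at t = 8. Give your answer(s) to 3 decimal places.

ŝ = 26.153

Normal-equation sums: Σt·t = 196, Σt = 28, Σ1 = 6.
And Σt·s = 647, Σs = 96.
det = 196·6 − 28² = 392.
p = (647·6 − 28·96)/392 = 597/196; q = (196·96 − 28·647)/392 = 25/14.
At t = 8: ŝ = (597/196)·(8) + (25/14)·(1) = 2563/98.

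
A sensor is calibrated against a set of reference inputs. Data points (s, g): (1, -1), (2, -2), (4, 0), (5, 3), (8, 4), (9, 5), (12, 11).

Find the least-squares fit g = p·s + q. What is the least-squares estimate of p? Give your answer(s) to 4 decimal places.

Normal-equation sums: Σs·s = 335, Σs = 41, Σ1 = 7.
And Σs·g = 219, Σg = 20.
So AᵀA·[p, q]ᵀ = Aᵀg: [[335, 41]; [41, 7]]·[p, q]ᵀ = [219, 20]ᵀ.
Δ = 335·7 − 41² = 664.
p = (219·7 − 41·20)/664 = 713/664; q = (335·20 − 41·219)/664 = -2279/664.

p = 1.0738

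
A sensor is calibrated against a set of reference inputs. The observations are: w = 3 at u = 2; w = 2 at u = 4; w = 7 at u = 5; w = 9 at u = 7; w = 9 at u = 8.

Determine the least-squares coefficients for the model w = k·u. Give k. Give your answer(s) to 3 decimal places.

The normal system XᵀX·[k]ᵀ = Xᵀw is [[158]]·[k]ᵀ = [184]ᵀ.
k = 184/158 = 1.16456.

k = 1.165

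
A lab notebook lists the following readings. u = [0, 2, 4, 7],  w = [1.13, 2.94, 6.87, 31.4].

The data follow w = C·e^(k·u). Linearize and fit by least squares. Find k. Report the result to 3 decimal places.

With ln wᵢ as the transformed response and uᵢ as the regressor:
Σu = 13.0000, Σ(u)² = 69.0000, Σln w = 6.5746, Σu·ln w = 33.9931.
Equations: 69.0000·k + 13.0000·ln C = 33.9931;  13.0000·k + 4·ln C = 6.5746.
Solving (det = 107.0000): k = 0.47199, ln C = 0.10969.

k = 0.472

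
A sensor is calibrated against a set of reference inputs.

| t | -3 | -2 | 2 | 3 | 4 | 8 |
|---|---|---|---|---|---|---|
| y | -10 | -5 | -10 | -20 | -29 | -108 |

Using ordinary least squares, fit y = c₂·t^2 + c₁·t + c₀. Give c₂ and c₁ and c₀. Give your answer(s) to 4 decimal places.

c₂ = -1.4928, c₁ = -1.3735, c₀ = -1.2138

Compute the Gram sums: Σt^2·t^2 = 4546, Σt^2·t = 576, Σt^2 = 106, Σt·t = 106, Σt = 12, Σ1 = 6.
Right-hand side: Σt^2·y = -7706, Σt·y = -1020, Σy = -182.
Normal equations: [[4546, 576, 106]; [576, 106, 12]; [106, 12, 6]]·[c₂, c₁, c₀]ᵀ = [-7706, -1020, -182]ᵀ.
Solving the 3×3 system (Gaussian elimination) gives c₂ = -48544/32519, c₁ = -44664/32519, c₀ = -39471/32519.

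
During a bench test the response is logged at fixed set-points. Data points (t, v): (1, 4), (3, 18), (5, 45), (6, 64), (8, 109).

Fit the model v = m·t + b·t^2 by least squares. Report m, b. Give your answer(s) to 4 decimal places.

m = 1.5530, b = 1.5089

Forming AᵀA = [[135, 881]; [881, 6099]] and Aᵀv = [1539, 10571]ᵀ gives AᵀA·[m, b]ᵀ = Aᵀv.
Eliminating b: 6099·(row 1) − 881·(row 2) gives 47204·m = 6099·1539 − 881·10571 = 73310, so m = 36655/23602.
Then b = (10571 − 881·(36655/23602))/6099 = 35613/23602.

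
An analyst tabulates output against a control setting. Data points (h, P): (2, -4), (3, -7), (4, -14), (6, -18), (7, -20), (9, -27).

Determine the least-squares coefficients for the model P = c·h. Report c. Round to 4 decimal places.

c = -2.9538

Sums needed: Σh·h = 195.
Moment sums: Σh·P = -576.
So XᵀX·[c]ᵀ = XᵀP: [[195]]·[c]ᵀ = [-576]ᵀ.
Hence c = -576 / 195 ≈ -2.95385.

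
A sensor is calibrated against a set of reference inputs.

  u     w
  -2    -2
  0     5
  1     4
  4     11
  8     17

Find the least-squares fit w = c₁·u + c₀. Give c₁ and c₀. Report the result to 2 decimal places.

Forming AᵀA = [[85, 11]; [11, 5]] and Aᵀw = [188, 35]ᵀ gives AᵀA·[c₁, c₀]ᵀ = Aᵀw.
Eliminating c₀: 5·(row 1) − 11·(row 2) gives 304·c₁ = 5·188 − 11·35 = 555, so c₁ = 555/304.
Then c₀ = (35 − 11·(555/304))/5 = 907/304.

c₁ = 1.83, c₀ = 2.98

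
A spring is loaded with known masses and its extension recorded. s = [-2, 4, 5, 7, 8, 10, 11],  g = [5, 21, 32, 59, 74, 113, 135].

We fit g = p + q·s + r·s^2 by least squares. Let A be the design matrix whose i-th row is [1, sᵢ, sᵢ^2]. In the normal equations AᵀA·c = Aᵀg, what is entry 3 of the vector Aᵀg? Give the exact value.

36418

Entry 3 ↔ basis s^2, so (Aᵀg)_{3} = Σᵢ (s^2)·gᵢ = (4)·(5) + (16)·(21) + (25)·(32) + (49)·(59) + (64)·(74) + (100)·(113) + (121)·(135) = 36418.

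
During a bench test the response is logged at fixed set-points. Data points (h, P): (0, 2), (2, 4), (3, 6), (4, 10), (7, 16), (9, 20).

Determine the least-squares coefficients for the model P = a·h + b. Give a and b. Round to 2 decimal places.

From the data, Σh·h = 159, Σh = 25, Σ1 = 6.
Moment sums: Σh·P = 358, ΣP = 58.
MᵀM·[a, b]ᵀ = MᵀP becomes [[159, 25]; [25, 6]]·[a, b]ᵀ = [358, 58]ᵀ.
Determinant 159·6 − 25² = 329.
a = (358·6 − 25·58)/329 = 698/329; b = (159·58 − 25·358)/329 = 272/329.

a = 2.12, b = 0.83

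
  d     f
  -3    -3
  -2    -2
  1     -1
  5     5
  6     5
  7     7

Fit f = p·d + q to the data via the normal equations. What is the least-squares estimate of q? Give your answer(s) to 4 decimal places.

The normal equations are: 124·p + 14·q = 116;  14·p + 6·q = 11.
(Σd·d = 124, Σd = 14, Σ1 = 6, Σd·f = 116, Σf = 11.)
Eliminating q: 6·(row 1) − 14·(row 2) gives 548·p = 6·116 − 14·11 = 542, so p = 271/274.
Then q = (11 − 14·(271/274))/6 = -65/137.

q = -0.4745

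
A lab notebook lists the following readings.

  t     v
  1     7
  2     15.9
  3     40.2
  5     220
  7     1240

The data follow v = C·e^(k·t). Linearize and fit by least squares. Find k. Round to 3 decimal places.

k = 0.865

Taking logs, ln v = k·t + ln C, so regress ln v on t.
XᵀX = [[88.0000, 18.0000]; [18.0000, 5]], rhs = [95.3884, 20.9226]ᵀ  (here Σt = 18.0000, Σ(t)² = 88.0000, Σln v = 20.9226, Σt·ln v = 95.3884).
Δ = 88.0000·5 − (18.0000)² = 116.0000; k = (95.3884·5 − 18.0000·20.9226)/116.0000 = 0.86496, ln C = (88.0000·20.9226 − 18.0000·95.3884)/116.0000 = 1.07067.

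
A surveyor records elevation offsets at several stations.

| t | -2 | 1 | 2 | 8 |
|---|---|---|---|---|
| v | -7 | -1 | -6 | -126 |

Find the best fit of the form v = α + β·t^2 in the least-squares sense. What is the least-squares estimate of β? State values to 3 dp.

β = -1.989

Sums needed: Σ1 = 4, Σt^2 = 73, Σt^2·t^2 = 4129.
And Σv = -140, Σt^2·v = -8117.
Determinant 4·4129 − 73² = 11187.
α = ((-140)·4129 − 73·(-8117))/11187 = 1609/1243; β = (4·(-8117) − 73·(-140))/11187 = -2472/1243.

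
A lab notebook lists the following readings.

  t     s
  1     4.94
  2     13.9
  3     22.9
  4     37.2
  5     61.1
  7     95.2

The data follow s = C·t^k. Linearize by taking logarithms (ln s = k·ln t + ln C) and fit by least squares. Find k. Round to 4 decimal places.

k = 1.5292

Linearized form: ln s = k·ln t + ln C. From the 6 transformed points,
XᵀX = [[9.9861, 6.7334]; [6.7334, 6]], rhs = [25.7618, 19.6452]ᵀ  (here Σln t = 6.7334, Σ(ln t)² = 9.9861, Σln s = 19.6452, Σln t·ln s = 25.7618).
Δ = 9.9861·6 − (6.7334)² = 14.5777; k = (25.7618·6 − 6.7334·19.6452)/14.5777 = 1.52918, ln C = (9.9861·19.6452 − 6.7334·25.7618)/14.5777 = 1.55810.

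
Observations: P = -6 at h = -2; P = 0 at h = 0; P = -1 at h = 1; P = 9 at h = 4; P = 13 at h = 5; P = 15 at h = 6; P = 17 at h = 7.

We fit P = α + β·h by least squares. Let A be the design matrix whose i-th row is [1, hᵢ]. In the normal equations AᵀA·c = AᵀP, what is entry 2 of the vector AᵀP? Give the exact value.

321

Entry 2 ↔ basis h, so (AᵀP)_{2} = Σᵢ (h)·Pᵢ = (-2)·(-6) + (0)·(0) + (1)·(-1) + (4)·(9) + (5)·(13) + (6)·(15) + (7)·(17) = 321.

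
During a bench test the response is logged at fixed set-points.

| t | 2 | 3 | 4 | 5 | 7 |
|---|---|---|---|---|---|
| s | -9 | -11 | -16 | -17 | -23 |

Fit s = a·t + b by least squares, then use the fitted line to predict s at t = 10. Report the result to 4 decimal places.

Compute the Gram sums: Σt·t = 103, Σt = 21, Σ1 = 5.
Right-hand side: Σt·s = -361, Σs = -76.
Normal equations: [[103, 21]; [21, 5]]·[a, b]ᵀ = [-361, -76]ᵀ.
Eliminating b: 5·(row 1) − 21·(row 2) gives 74·a = 5·(-361) − 21·(-76) = -209, so a = -209/74.
Then b = ((-76) − 21·(-209/74))/5 = -247/74.
At t = 10: ŝ = (-209/74)·(10) + (-247/74)·(1) = -2337/74.

ŝ = -31.5811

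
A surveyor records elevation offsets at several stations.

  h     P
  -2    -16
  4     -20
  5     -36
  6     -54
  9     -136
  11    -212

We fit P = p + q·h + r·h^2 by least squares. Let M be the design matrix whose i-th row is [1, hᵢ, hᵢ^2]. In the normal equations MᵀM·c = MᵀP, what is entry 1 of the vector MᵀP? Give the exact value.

-474

Entry 1 ↔ basis 1, so (MᵀP)_{1} = Σᵢ Pᵢ = (1)·(-16) + (1)·(-20) + (1)·(-36) + (1)·(-54) + (1)·(-136) + (1)·(-212) = -474.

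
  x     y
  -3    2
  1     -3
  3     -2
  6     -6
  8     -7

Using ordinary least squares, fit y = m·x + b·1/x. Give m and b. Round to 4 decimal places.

m = -0.8310, b = -1.6224

Sums needed: Σx·x = 119, Σx·1/x = 5, Σ1/x·1/x = 81/64.
Right-hand side: Σx·y = -107, Σ1/x·y = -149/24.
So MᵀM·[m, b]ᵀ = Mᵀy: [[119, 5]; [5, 81/64]]·[m, b]ᵀ = [-107, -149/24]ᵀ.
Determinant 119·(81/64) − 5² = 8039/64.
m = ((-107)·(81/64) − 5·(-149/24))/(8039/64) = -20041/24117; b = (119·(-149/24) − 5·(-107))/(8039/64) = -39128/24117.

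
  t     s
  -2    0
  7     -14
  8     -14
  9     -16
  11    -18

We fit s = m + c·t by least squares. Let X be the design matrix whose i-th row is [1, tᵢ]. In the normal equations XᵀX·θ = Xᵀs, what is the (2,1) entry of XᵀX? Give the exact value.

Row 2 ↔ basis t, column 1 ↔ basis 1, so (XᵀX)_{2,1} = Σᵢ t = (-2)·(1) + (7)·(1) + (8)·(1) + (9)·(1) + (11)·(1) = 33.

33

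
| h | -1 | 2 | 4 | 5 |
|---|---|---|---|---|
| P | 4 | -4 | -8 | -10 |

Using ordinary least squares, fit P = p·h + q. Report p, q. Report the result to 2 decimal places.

p = -2.33, q = 1.33

Forming MᵀM = [[46, 10]; [10, 4]] and MᵀP = [-94, -18]ᵀ gives MᵀM·[p, q]ᵀ = MᵀP.
Determinant 46·4 − 10² = 84.
p = ((-94)·4 − 10·(-18))/84 = -7/3; q = (46·(-18) − 10·(-94))/84 = 4/3.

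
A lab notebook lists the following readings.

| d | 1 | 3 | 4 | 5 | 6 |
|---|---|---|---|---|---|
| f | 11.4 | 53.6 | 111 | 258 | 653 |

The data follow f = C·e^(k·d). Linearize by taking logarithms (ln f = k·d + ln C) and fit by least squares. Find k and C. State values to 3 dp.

k = 0.802, C = 4.881

With ln fᵢ as the transformed response and dᵢ as the regressor:
Σd = 19.0000, Σ(d)² = 87.0000, Σln f = 23.1592, Σd·ln f = 99.8706.
Equations: 87.0000·k + 19.0000·ln C = 99.8706;  19.0000·k + 5·ln C = 23.1592.
Slope k = (n·Σd·ln f − Σd·Σln f)/(n·Σ(d)² − (Σd)²) = (5·99.8706 − 19.0000·23.1592)/74.0000 = 0.80173; ln C = (Σln f − k·Σd)/n = 1.58528, so C = exp(1.58528) = 4.88066.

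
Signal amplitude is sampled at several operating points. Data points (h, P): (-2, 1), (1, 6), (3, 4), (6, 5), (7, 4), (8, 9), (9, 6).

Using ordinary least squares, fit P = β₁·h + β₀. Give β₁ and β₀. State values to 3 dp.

β₁ = 0.409, β₀ = 3.129

Normal-equation sums: Σh·h = 244, Σh = 32, Σ1 = 7.
For AᵀP: Σh·P = 200, ΣP = 35.
AᵀA·[β₁, β₀]ᵀ = AᵀP becomes [[244, 32]; [32, 7]]·[β₁, β₀]ᵀ = [200, 35]ᵀ.
Eliminating β₀: 7·(row 1) − 32·(row 2) gives 684·β₁ = 7·200 − 32·35 = 280, so β₁ = 70/171.
Then β₀ = (35 − 32·(70/171))/7 = 535/171.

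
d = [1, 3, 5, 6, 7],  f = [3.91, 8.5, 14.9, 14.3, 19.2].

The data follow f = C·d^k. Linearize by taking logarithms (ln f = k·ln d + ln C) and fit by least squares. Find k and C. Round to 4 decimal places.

k = 0.7958, C = 3.8117

With ln fᵢ as the transformed response and ln dᵢ as the regressor:
Σln d = 6.4457, Σ(ln d)² = 10.7942, Σln f = 11.8201, Σln d·ln f = 17.2153.
Equations: 10.7942·k + 6.4457·ln C = 17.2153;  6.4457·k + 5·ln C = 11.8201.
Δ = 10.7942·5 − (6.4457)² = 12.4237; k = (17.2153·5 − 6.4457·11.8201)/12.4237 = 0.79584, ln C = (10.7942·11.8201 − 6.4457·17.2153)/12.4237 = 1.33808, so C = exp(1.33808) = 3.81171.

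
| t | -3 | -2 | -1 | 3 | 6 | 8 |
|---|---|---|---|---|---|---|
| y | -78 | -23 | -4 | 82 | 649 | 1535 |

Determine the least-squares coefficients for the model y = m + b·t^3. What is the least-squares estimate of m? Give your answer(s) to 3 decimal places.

Entries of AᵀA: Σ1 = 6, Σt^3 = 719, Σt^3·t^3 = 310323.
Moment sums: Σy = 2161, Σt^3·y = 930612.
So AᵀA·[m, b]ᵀ = Aᵀy: [[6, 719]; [719, 310323]]·[m, b]ᵀ = [2161, 930612]ᵀ.
Eliminating b: 310323·(row 1) − 719·(row 2) gives 1344977·m = 310323·2161 − 719·930612 = 1497975, so m = 1497975/1344977.
Then b = (930612 − 719·(1497975/1344977))/310323 = 4029913/1344977.

m = 1.114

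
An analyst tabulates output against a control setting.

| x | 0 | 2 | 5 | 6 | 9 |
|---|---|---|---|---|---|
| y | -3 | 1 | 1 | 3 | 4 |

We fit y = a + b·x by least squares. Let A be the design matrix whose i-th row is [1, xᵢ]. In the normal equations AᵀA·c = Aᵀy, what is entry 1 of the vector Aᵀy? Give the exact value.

Entry 1 ↔ basis 1, so (Aᵀy)_{1} = Σᵢ yᵢ = (1)·(-3) + (1)·(1) + (1)·(1) + (1)·(3) + (1)·(4) = 6.

6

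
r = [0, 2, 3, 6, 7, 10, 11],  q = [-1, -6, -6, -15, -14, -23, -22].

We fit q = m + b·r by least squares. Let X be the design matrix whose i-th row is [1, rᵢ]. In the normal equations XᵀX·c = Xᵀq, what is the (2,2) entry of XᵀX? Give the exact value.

Row 2 ↔ basis r, column 2 ↔ basis r, so (XᵀX)_{2,2} = Σᵢ (r)·(r) = (0)·(0) + (2)·(2) + (3)·(3) + (6)·(6) + (7)·(7) + (10)·(10) + (11)·(11) = 319.

319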